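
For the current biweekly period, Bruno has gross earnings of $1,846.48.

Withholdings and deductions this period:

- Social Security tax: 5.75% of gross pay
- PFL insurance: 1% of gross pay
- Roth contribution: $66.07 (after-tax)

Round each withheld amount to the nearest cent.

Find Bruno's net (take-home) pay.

$1,655.78

Social Security tax: $1,846.48 × 0.0575 = $106.17
PFL insurance: $1,846.48 × 0.01 = $18.46
Roth contribution: $66.07
Total deductions = $106.17 + $18.46 + $66.07 = $190.70
Net pay = $1,846.48 − $190.70 = $1,655.78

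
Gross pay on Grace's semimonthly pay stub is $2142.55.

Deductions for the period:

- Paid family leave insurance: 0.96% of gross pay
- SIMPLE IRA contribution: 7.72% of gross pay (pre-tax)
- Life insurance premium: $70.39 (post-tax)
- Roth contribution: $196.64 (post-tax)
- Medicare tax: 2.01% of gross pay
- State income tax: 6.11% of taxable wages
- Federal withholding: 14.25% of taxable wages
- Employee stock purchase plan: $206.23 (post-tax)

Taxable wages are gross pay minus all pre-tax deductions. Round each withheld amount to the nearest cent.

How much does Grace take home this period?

$1037.71

SIMPLE IRA contribution: $2142.55 × 0.0772 = $165.40
Taxable wages = $2142.55 − $165.40 = $1977.15
Federal withholding: $1977.15 × 0.1425 = $281.74
State income tax: $1977.15 × 0.0611 = $120.80
Medicare tax: $2142.55 × 0.0201 = $43.07
Paid family leave insurance: $2142.55 × 0.0096 = $20.57
Life insurance premium: $70.39
Employee stock purchase plan: $206.23
Roth contribution: $196.64
Total deductions = $165.40 + $281.74 + $120.80 + $43.07 + $20.57 + $70.39 + $206.23 + $196.64 = $1104.84
Net pay = $2142.55 − $1104.84 = $1037.71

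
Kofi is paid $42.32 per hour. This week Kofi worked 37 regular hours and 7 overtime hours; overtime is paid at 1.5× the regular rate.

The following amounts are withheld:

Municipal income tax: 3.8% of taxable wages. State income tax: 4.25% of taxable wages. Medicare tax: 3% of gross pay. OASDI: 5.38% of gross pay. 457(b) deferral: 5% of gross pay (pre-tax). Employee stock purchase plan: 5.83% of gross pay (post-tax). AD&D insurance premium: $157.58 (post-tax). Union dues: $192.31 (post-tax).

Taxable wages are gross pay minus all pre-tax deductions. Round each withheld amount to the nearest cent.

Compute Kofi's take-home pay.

$1,120.42

Regular pay: 37 × $42.32 = $1,565.84
Overtime pay: 7 × $42.32 × 1.5 = $444.36
Gross pay = $1,565.84 + $444.36 = $2,010.20
457(b) deferral: $2,010.20 × 0.05 = $100.51
Taxable wages = $2,010.20 − $100.51 = $1,909.69
State income tax: $1,909.69 × 0.0425 = $81.16
Municipal income tax: $1,909.69 × 0.038 = $72.57
OASDI: $2,010.20 × 0.0538 = $108.15
Medicare tax: $2,010.20 × 0.03 = $60.31
Employee stock purchase plan: $2,010.20 × 0.0583 = $117.19
AD&D insurance premium: $157.58
Union dues: $192.31
Total deductions = $100.51 + $81.16 + $72.57 + $108.15 + $60.31 + $117.19 + $157.58 + $192.31 = $889.78
Net pay = $2,010.20 − $889.78 = $1,120.42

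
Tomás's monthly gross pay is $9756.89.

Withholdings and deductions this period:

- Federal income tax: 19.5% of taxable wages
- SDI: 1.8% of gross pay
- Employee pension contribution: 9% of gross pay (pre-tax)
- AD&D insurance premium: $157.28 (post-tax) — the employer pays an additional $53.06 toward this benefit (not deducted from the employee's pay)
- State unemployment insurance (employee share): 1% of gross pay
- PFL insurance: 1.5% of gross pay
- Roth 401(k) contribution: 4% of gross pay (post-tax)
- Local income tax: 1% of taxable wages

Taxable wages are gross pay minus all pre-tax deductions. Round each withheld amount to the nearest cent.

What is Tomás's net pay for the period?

$6091.52

Employee pension contribution: $9756.89 × 0.09 = $878.12
Taxable wages = $9756.89 − $878.12 = $8878.77
Federal income tax: $8878.77 × 0.195 = $1731.36
Local income tax: $8878.77 × 0.01 = $88.79
SDI: $9756.89 × 0.018 = $175.62
State unemployment insurance (employee share): $9756.89 × 0.01 = $97.57
PFL insurance: $9756.89 × 0.015 = $146.35
Roth 401(k) contribution: $9756.89 × 0.04 = $390.28
AD&D insurance premium: $157.28
(Employer's $53.06 toward AD&D insurance premium is not withheld from the employee.)
Total deductions = $878.12 + $1731.36 + $88.79 + $175.62 + $97.57 + $146.35 + $390.28 + $157.28 = $3665.37
Net pay = $9756.89 − $3665.37 = $6091.52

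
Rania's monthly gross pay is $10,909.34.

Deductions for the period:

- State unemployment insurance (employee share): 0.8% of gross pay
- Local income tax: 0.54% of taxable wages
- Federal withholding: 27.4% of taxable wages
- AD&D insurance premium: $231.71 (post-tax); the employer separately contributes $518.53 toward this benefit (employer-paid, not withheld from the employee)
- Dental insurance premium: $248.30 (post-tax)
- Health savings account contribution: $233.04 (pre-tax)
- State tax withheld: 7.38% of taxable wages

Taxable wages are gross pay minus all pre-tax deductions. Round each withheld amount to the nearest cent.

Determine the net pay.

$6,338.15

Health savings account contribution: $233.04
Taxable wages = $10,909.34 − $233.04 = $10,676.30
Local income tax: $10,676.30 × 0.0054 = $57.65
Federal withholding: $10,676.30 × 0.274 = $2,925.31
State tax withheld: $10,676.30 × 0.0738 = $787.91
State unemployment insurance (employee share): $10,909.34 × 0.008 = $87.27
AD&D insurance premium: $231.71
Dental insurance premium: $248.30
(Employer's $518.53 toward AD&D insurance premium is not withheld from the employee.)
Total deductions = $233.04 + $57.65 + $2,925.31 + $787.91 + $87.27 + $231.71 + $248.30 = $4,571.19
Net pay = $10,909.34 − $4,571.19 = $6,338.15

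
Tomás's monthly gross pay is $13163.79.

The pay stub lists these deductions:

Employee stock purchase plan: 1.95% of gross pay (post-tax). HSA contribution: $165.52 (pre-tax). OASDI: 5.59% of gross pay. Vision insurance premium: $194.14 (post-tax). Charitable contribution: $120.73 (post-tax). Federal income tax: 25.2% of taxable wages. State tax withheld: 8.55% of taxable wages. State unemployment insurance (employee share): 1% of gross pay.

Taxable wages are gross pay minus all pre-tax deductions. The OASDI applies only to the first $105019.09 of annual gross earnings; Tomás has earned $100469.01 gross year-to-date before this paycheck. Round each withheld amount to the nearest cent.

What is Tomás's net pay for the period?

HSA contribution: $165.52
Taxable wages = $13163.79 − $165.52 = $12998.27
State tax withheld: $12998.27 × 0.0855 = $1111.35
Federal income tax: $12998.27 × 0.252 = $3275.56
OASDI: only $105019.09 − $100469.01 = $4550.08 of this check is subject → $4550.08 × 0.0559 = $254.35
State unemployment insurance (employee share): $13163.79 × 0.01 = $131.64
Employee stock purchase plan: $13163.79 × 0.0195 = $256.69
Vision insurance premium: $194.14
Charitable contribution: $120.73
Total deductions = $165.52 + $1111.35 + $3275.56 + $254.35 + $131.64 + $256.69 + $194.14 + $120.73 = $5509.98
Net pay = $13163.79 − $5509.98 = $7653.81

$7653.81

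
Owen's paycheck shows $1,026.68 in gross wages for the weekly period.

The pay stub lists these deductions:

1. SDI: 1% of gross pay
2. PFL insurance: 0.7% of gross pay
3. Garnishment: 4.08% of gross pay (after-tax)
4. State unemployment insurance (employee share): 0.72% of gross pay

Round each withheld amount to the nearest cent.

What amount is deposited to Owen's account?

$959.94

State unemployment insurance (employee share): $1,026.68 × 0.0072 = $7.39
PFL insurance: $1,026.68 × 0.007 = $7.19
SDI: $1,026.68 × 0.01 = $10.27
Garnishment: $1,026.68 × 0.0408 = $41.89
Total deductions = $7.39 + $7.19 + $10.27 + $41.89 = $66.74
Net pay = $1,026.68 − $66.74 = $959.94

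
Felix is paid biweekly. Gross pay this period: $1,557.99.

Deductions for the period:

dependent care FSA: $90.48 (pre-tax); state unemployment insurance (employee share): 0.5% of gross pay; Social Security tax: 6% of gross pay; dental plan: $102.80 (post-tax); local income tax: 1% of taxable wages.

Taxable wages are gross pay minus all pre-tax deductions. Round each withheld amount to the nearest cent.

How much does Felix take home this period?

Dependent care FSA: $90.48
Taxable wages = $1,557.99 − $90.48 = $1,467.51
Local income tax: $1,467.51 × 0.01 = $14.68
State unemployment insurance (employee share): $1,557.99 × 0.005 = $7.79
Social Security tax: $1,557.99 × 0.06 = $93.48
Dental plan: $102.80
Total deductions = $90.48 + $14.68 + $7.79 + $93.48 + $102.80 = $309.23
Net pay = $1,557.99 − $309.23 = $1,248.76

$1,248.76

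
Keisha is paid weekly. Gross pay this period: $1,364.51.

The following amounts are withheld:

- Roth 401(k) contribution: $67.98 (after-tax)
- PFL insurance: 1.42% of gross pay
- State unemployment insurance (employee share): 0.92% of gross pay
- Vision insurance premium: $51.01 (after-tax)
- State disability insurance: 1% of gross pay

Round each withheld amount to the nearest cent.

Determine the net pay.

$1,199.94

State disability insurance: $1,364.51 × 0.01 = $13.65
PFL insurance: $1,364.51 × 0.0142 = $19.38
State unemployment insurance (employee share): $1,364.51 × 0.0092 = $12.55
Vision insurance premium: $51.01
Roth 401(k) contribution: $67.98
Total deductions = $13.65 + $19.38 + $12.55 + $51.01 + $67.98 = $164.57
Net pay = $1,364.51 − $164.57 = $1,199.94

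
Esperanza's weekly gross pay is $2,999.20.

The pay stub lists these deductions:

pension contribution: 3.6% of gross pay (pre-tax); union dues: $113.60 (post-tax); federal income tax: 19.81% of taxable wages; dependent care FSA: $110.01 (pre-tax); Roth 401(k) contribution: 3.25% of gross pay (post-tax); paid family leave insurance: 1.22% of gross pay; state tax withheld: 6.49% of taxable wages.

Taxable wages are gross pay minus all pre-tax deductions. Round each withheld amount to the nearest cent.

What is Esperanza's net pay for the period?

$1,802.10

Dependent care FSA: $110.01
Pension contribution: $2,999.20 × 0.036 = $107.97
Pre-tax total = $110.01 + $107.97 = $217.98
Taxable wages = $2,999.20 − $217.98 = $2,781.22
State tax withheld: $2,781.22 × 0.0649 = $180.50
Federal income tax: $2,781.22 × 0.1981 = $550.96
Paid family leave insurance: $2,999.20 × 0.0122 = $36.59
Union dues: $113.60
Roth 401(k) contribution: $2,999.20 × 0.0325 = $97.47
Total deductions = $110.01 + $107.97 + $180.50 + $550.96 + $36.59 + $113.60 + $97.47 = $1,197.10
Net pay = $2,999.20 − $1,197.10 = $1,802.10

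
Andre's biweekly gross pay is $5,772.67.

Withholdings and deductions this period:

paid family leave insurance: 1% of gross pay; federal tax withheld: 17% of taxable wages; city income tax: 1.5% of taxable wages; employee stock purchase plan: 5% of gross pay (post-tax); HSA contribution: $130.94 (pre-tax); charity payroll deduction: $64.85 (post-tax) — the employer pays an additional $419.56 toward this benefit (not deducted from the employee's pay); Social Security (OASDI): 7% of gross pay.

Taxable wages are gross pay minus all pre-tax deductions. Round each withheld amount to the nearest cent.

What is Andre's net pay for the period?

HSA contribution: $130.94
Taxable wages = $5,772.67 − $130.94 = $5,641.73
Federal tax withheld: $5,641.73 × 0.17 = $959.09
City income tax: $5,641.73 × 0.015 = $84.63
Social Security (OASDI): $5,772.67 × 0.07 = $404.09
Paid family leave insurance: $5,772.67 × 0.01 = $57.73
Employee stock purchase plan: $5,772.67 × 0.05 = $288.63
Charity payroll deduction: $64.85
(Employer's $419.56 toward charity payroll deduction is not withheld from the employee.)
Total deductions = $130.94 + $959.09 + $84.63 + $404.09 + $57.73 + $288.63 + $64.85 = $1,989.96
Net pay = $5,772.67 − $1,989.96 = $3,782.71

$3,782.71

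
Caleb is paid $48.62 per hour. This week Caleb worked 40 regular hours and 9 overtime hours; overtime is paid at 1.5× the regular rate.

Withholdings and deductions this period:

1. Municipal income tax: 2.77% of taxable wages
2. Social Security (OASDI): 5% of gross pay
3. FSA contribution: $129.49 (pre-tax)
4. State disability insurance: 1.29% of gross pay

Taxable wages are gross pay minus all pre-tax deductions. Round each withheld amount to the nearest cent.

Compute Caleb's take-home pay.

Regular pay: 40 × $48.62 = $1,944.80
Overtime pay: 9 × $48.62 × 1.5 = $656.37
Gross pay = $1,944.80 + $656.37 = $2,601.17
FSA contribution: $129.49
Taxable wages = $2,601.17 − $129.49 = $2,471.68
Municipal income tax: $2,471.68 × 0.0277 = $68.47
State disability insurance: $2,601.17 × 0.0129 = $33.56
Social Security (OASDI): $2,601.17 × 0.05 = $130.06
Total deductions = $129.49 + $68.47 + $33.56 + $130.06 = $361.58
Net pay = $2,601.17 − $361.58 = $2,239.59

$2,239.59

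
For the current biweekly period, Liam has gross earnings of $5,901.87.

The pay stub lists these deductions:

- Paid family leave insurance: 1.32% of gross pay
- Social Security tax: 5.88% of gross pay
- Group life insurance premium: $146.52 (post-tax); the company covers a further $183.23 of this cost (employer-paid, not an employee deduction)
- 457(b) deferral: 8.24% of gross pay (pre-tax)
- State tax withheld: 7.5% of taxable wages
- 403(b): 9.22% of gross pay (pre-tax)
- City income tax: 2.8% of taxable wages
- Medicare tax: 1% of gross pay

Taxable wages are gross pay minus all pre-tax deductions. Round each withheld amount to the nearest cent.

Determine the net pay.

$3,739.18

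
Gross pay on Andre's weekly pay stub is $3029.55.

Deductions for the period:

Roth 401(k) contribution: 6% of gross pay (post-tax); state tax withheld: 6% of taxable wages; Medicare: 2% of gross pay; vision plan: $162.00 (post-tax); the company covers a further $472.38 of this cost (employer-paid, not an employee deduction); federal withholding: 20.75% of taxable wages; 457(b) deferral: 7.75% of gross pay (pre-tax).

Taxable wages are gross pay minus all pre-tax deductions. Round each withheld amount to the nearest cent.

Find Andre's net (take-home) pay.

457(b) deferral: $3029.55 × 0.0775 = $234.79
Taxable wages = $3029.55 − $234.79 = $2794.76
State tax withheld: $2794.76 × 0.06 = $167.69
Federal withholding: $2794.76 × 0.2075 = $579.91
Medicare: $3029.55 × 0.02 = $60.59
Roth 401(k) contribution: $3029.55 × 0.06 = $181.77
Vision plan: $162.00
(Employer's $472.38 toward vision plan is not withheld from the employee.)
Total deductions = $234.79 + $167.69 + $579.91 + $60.59 + $181.77 + $162.00 = $1386.75
Net pay = $3029.55 − $1386.75 = $1642.80

$1642.80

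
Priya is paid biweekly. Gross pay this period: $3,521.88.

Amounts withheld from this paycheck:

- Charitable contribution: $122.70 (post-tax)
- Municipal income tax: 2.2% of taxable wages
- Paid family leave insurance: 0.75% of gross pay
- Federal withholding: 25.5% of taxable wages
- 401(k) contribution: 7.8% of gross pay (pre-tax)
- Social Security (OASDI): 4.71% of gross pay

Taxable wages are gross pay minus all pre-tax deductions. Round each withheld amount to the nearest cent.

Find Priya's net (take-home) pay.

$2,032.71

401(k) contribution: $3,521.88 × 0.078 = $274.71
Taxable wages = $3,521.88 − $274.71 = $3,247.17
Federal withholding: $3,247.17 × 0.255 = $828.03
Municipal income tax: $3,247.17 × 0.022 = $71.44
Social Security (OASDI): $3,521.88 × 0.0471 = $165.88
Paid family leave insurance: $3,521.88 × 0.0075 = $26.41
Charitable contribution: $122.70
Total deductions = $274.71 + $828.03 + $71.44 + $165.88 + $26.41 + $122.70 = $1,489.17
Net pay = $3,521.88 − $1,489.17 = $2,032.71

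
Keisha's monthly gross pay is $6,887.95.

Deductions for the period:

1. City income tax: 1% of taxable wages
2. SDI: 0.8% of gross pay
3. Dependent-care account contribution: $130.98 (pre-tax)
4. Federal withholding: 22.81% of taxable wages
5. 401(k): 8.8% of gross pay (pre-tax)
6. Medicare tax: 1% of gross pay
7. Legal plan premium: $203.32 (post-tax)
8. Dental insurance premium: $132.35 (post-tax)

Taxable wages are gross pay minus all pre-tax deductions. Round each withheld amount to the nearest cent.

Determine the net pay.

401(k): $6,887.95 × 0.088 = $606.14
Dependent-care account contribution: $130.98
Pre-tax total = $606.14 + $130.98 = $737.12
Taxable wages = $6,887.95 − $737.12 = $6,150.83
Federal withholding: $6,150.83 × 0.2281 = $1,403.00
City income tax: $6,150.83 × 0.01 = $61.51
SDI: $6,887.95 × 0.008 = $55.10
Medicare tax: $6,887.95 × 0.01 = $68.88
Dental insurance premium: $132.35
Legal plan premium: $203.32
Total deductions = $606.14 + $130.98 + $1,403.00 + $61.51 + $55.10 + $68.88 + $132.35 + $203.32 = $2,661.28
Net pay = $6,887.95 − $2,661.28 = $4,226.67

$4,226.67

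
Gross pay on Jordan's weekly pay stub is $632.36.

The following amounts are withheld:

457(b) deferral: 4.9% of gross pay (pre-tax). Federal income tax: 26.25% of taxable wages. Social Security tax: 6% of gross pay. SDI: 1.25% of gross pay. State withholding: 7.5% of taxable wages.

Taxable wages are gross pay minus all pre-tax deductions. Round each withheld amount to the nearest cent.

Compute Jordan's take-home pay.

$352.57

457(b) deferral: $632.36 × 0.049 = $30.99
Taxable wages = $632.36 − $30.99 = $601.37
Federal income tax: $601.37 × 0.2625 = $157.86
State withholding: $601.37 × 0.075 = $45.10
SDI: $632.36 × 0.0125 = $7.90
Social Security tax: $632.36 × 0.06 = $37.94
Total deductions = $30.99 + $157.86 + $45.10 + $7.90 + $37.94 = $279.79
Net pay = $632.36 − $279.79 = $352.57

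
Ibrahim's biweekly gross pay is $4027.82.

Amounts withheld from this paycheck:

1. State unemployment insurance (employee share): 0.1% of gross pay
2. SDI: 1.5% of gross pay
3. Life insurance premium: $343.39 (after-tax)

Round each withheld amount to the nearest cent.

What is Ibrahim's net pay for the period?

$3619.98

State unemployment insurance (employee share): $4027.82 × 0.001 = $4.03
SDI: $4027.82 × 0.015 = $60.42
Life insurance premium: $343.39
Total deductions = $4.03 + $60.42 + $343.39 = $407.84
Net pay = $4027.82 − $407.84 = $3619.98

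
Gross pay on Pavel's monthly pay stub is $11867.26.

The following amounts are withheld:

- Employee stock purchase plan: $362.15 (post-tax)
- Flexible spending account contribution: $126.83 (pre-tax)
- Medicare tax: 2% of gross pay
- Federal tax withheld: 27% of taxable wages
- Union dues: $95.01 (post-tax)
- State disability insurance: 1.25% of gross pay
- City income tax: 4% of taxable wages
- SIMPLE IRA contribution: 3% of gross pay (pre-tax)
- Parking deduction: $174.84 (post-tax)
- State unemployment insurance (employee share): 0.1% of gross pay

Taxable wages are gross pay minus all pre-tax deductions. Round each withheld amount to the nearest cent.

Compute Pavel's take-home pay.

SIMPLE IRA contribution: $11867.26 × 0.03 = $356.02
Flexible spending account contribution: $126.83
Pre-tax total = $356.02 + $126.83 = $482.85
Taxable wages = $11867.26 − $482.85 = $11384.41
City income tax: $11384.41 × 0.04 = $455.38
Federal tax withheld: $11384.41 × 0.27 = $3073.79
State unemployment insurance (employee share): $11867.26 × 0.001 = $11.87
Medicare tax: $11867.26 × 0.02 = $237.35
State disability insurance: $11867.26 × 0.0125 = $148.34
Union dues: $95.01
Employee stock purchase plan: $362.15
Parking deduction: $174.84
Total deductions = $356.02 + $126.83 + $455.38 + $3073.79 + $11.87 + $237.35 + $148.34 + $95.01 + $362.15 + $174.84 = $5041.58
Net pay = $11867.26 − $5041.58 = $6825.68

$6825.68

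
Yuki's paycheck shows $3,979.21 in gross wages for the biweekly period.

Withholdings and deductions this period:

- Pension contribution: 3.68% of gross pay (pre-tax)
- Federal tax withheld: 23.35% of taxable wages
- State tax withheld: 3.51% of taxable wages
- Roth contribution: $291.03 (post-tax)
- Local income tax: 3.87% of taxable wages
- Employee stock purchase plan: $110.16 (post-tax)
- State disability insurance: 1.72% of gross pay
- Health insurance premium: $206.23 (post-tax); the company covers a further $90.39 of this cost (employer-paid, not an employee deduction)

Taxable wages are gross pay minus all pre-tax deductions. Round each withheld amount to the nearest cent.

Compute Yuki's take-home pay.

$1,979.11

Pension contribution: $3,979.21 × 0.0368 = $146.43
Taxable wages = $3,979.21 − $146.43 = $3,832.78
Local income tax: $3,832.78 × 0.0387 = $148.33
State tax withheld: $3,832.78 × 0.0351 = $134.53
Federal tax withheld: $3,832.78 × 0.2335 = $894.95
State disability insurance: $3,979.21 × 0.0172 = $68.44
Health insurance premium: $206.23
Roth contribution: $291.03
Employee stock purchase plan: $110.16
(Employer's $90.39 toward health insurance premium is not withheld from the employee.)
Total deductions = $146.43 + $148.33 + $134.53 + $894.95 + $68.44 + $206.23 + $291.03 + $110.16 = $2,000.10
Net pay = $3,979.21 − $2,000.10 = $1,979.11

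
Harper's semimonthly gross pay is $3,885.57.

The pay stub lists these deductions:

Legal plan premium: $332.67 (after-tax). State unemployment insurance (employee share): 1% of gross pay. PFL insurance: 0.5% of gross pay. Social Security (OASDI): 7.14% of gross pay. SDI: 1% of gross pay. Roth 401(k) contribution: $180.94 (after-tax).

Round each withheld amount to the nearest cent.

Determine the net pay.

PFL insurance: $3,885.57 × 0.005 = $19.43
State unemployment insurance (employee share): $3,885.57 × 0.01 = $38.86
SDI: $3,885.57 × 0.01 = $38.86
Social Security (OASDI): $3,885.57 × 0.0714 = $277.43
Legal plan premium: $332.67
Roth 401(k) contribution: $180.94
Total deductions = $19.43 + $38.86 + $38.86 + $277.43 + $332.67 + $180.94 = $888.19
Net pay = $3,885.57 − $888.19 = $2,997.38

$2,997.38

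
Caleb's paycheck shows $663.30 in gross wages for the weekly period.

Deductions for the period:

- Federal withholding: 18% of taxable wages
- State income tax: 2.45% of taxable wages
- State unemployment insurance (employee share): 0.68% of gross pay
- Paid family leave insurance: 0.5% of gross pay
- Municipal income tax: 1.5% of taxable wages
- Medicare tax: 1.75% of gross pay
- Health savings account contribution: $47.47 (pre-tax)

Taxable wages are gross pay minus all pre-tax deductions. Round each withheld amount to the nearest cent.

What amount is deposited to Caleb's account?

$461.21

Health savings account contribution: $47.47
Taxable wages = $663.30 − $47.47 = $615.83
State income tax: $615.83 × 0.0245 = $15.09
Municipal income tax: $615.83 × 0.015 = $9.24
Federal withholding: $615.83 × 0.18 = $110.85
Paid family leave insurance: $663.30 × 0.005 = $3.32
State unemployment insurance (employee share): $663.30 × 0.0068 = $4.51
Medicare tax: $663.30 × 0.0175 = $11.61
Total deductions = $47.47 + $15.09 + $9.24 + $110.85 + $3.32 + $4.51 + $11.61 = $202.09
Net pay = $663.30 − $202.09 = $461.21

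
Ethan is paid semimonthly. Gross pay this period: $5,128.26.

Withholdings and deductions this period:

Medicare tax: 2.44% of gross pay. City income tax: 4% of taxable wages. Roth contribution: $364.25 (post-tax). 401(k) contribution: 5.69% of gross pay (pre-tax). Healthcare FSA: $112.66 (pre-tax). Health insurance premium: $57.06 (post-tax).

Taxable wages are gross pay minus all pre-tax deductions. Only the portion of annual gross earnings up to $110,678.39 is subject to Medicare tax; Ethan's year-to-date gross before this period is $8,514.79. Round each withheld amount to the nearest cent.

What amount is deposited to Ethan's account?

401(k) contribution: $5,128.26 × 0.0569 = $291.80
Healthcare FSA: $112.66
Pre-tax total = $291.80 + $112.66 = $404.46
Taxable wages = $5,128.26 − $404.46 = $4,723.80
City income tax: $4,723.80 × 0.04 = $188.95
Medicare tax: cap not yet reached, full $5,128.26 is subject → $5,128.26 × 0.0244 = $125.13
Health insurance premium: $57.06
Roth contribution: $364.25
Total deductions = $291.80 + $112.66 + $188.95 + $125.13 + $57.06 + $364.25 = $1,139.85
Net pay = $5,128.26 − $1,139.85 = $3,988.41

$3,988.41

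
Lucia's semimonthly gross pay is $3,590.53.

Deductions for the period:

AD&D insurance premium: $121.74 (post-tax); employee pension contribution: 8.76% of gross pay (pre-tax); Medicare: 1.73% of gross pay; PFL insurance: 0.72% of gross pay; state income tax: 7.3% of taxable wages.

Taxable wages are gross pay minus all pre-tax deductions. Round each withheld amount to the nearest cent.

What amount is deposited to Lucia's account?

$2,827.14

Employee pension contribution: $3,590.53 × 0.0876 = $314.53
Taxable wages = $3,590.53 − $314.53 = $3,276.00
State income tax: $3,276.00 × 0.073 = $239.15
Medicare: $3,590.53 × 0.0173 = $62.12
PFL insurance: $3,590.53 × 0.0072 = $25.85
AD&D insurance premium: $121.74
Total deductions = $314.53 + $239.15 + $62.12 + $25.85 + $121.74 = $763.39
Net pay = $3,590.53 − $763.39 = $2,827.14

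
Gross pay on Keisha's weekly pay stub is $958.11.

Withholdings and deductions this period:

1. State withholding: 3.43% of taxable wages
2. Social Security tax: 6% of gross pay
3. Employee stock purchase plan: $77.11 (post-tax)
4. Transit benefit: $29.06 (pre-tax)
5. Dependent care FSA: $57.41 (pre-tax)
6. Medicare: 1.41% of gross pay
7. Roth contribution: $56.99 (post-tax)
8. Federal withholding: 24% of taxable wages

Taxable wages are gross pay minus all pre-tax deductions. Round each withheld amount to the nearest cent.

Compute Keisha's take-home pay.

$427.45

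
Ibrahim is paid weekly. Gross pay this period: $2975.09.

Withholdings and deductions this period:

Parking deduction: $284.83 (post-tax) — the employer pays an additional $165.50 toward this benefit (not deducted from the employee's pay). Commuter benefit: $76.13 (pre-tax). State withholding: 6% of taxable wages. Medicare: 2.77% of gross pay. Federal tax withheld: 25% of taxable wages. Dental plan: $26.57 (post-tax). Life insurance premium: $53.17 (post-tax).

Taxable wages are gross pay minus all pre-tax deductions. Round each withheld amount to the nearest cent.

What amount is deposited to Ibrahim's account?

Commuter benefit: $76.13
Taxable wages = $2975.09 − $76.13 = $2898.96
State withholding: $2898.96 × 0.06 = $173.94
Federal tax withheld: $2898.96 × 0.25 = $724.74
Medicare: $2975.09 × 0.0277 = $82.41
Life insurance premium: $53.17
Parking deduction: $284.83
Dental plan: $26.57
(Employer's $165.50 toward parking deduction is not withheld from the employee.)
Total deductions = $76.13 + $173.94 + $724.74 + $82.41 + $53.17 + $284.83 + $26.57 = $1421.79
Net pay = $2975.09 − $1421.79 = $1553.30

$1553.30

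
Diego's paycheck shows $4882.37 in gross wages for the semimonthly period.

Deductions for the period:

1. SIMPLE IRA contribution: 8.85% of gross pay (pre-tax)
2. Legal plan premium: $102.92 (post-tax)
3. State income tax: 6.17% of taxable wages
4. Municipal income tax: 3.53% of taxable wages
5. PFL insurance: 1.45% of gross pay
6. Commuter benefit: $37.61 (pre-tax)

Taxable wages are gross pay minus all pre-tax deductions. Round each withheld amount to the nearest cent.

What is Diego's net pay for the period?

Commuter benefit: $37.61
SIMPLE IRA contribution: $4882.37 × 0.0885 = $432.09
Pre-tax total = $37.61 + $432.09 = $469.70
Taxable wages = $4882.37 − $469.70 = $4412.67
State income tax: $4412.67 × 0.0617 = $272.26
Municipal income tax: $4412.67 × 0.0353 = $155.77
PFL insurance: $4882.37 × 0.0145 = $70.79
Legal plan premium: $102.92
Total deductions = $37.61 + $432.09 + $272.26 + $155.77 + $70.79 + $102.92 = $1071.44
Net pay = $4882.37 − $1071.44 = $3810.93

$3810.93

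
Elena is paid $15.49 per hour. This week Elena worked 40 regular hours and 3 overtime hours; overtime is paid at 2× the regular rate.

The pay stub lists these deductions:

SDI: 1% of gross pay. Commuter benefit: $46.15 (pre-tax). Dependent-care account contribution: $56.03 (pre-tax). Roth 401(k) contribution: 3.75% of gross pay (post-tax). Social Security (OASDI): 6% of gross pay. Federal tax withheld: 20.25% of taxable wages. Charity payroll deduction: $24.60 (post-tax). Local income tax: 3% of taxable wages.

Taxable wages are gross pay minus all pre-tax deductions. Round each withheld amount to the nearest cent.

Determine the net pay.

Regular pay: 40 × $15.49 = $619.60
Overtime pay: 3 × $15.49 × 2 = $92.94
Gross pay = $619.60 + $92.94 = $712.54
Commuter benefit: $46.15
Dependent-care account contribution: $56.03
Pre-tax total = $46.15 + $56.03 = $102.18
Taxable wages = $712.54 − $102.18 = $610.36
Local income tax: $610.36 × 0.03 = $18.31
Federal tax withheld: $610.36 × 0.2025 = $123.60
Social Security (OASDI): $712.54 × 0.06 = $42.75
SDI: $712.54 × 0.01 = $7.13
Charity payroll deduction: $24.60
Roth 401(k) contribution: $712.54 × 0.0375 = $26.72
Total deductions = $46.15 + $56.03 + $18.31 + $123.60 + $42.75 + $7.13 + $24.60 + $26.72 = $345.29
Net pay = $712.54 − $345.29 = $367.25

$367.25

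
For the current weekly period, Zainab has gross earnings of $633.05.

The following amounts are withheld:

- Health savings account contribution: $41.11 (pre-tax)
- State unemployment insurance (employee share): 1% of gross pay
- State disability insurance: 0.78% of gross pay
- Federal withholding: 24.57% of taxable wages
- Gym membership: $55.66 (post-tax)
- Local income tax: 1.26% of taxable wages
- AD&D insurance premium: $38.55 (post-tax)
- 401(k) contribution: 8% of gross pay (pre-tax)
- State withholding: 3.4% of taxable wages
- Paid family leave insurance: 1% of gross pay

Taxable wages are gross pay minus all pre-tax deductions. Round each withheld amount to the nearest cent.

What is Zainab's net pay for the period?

$271.27

Health savings account contribution: $41.11
401(k) contribution: $633.05 × 0.08 = $50.64
Pre-tax total = $41.11 + $50.64 = $91.75
Taxable wages = $633.05 − $91.75 = $541.30
Federal withholding: $541.30 × 0.2457 = $133.00
Local income tax: $541.30 × 0.0126 = $6.82
State withholding: $541.30 × 0.034 = $18.40
Paid family leave insurance: $633.05 × 0.01 = $6.33
State disability insurance: $633.05 × 0.0078 = $4.94
State unemployment insurance (employee share): $633.05 × 0.01 = $6.33
AD&D insurance premium: $38.55
Gym membership: $55.66
Total deductions = $41.11 + $50.64 + $133.00 + $6.82 + $18.40 + $6.33 + $4.94 + $6.33 + $38.55 + $55.66 = $361.78
Net pay = $633.05 − $361.78 = $271.27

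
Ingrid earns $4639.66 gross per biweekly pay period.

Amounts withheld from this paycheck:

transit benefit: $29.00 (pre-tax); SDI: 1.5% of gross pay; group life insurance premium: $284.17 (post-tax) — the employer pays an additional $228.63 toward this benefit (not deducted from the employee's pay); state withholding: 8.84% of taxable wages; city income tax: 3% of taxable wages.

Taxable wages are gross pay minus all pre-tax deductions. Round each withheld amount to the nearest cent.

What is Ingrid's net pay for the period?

Transit benefit: $29.00
Taxable wages = $4639.66 − $29.00 = $4610.66
State withholding: $4610.66 × 0.0884 = $407.58
City income tax: $4610.66 × 0.03 = $138.32
SDI: $4639.66 × 0.015 = $69.59
Group life insurance premium: $284.17
(Employer's $228.63 toward group life insurance premium is not withheld from the employee.)
Total deductions = $29.00 + $407.58 + $138.32 + $69.59 + $284.17 = $928.66
Net pay = $4639.66 − $928.66 = $3711.00

$3711.00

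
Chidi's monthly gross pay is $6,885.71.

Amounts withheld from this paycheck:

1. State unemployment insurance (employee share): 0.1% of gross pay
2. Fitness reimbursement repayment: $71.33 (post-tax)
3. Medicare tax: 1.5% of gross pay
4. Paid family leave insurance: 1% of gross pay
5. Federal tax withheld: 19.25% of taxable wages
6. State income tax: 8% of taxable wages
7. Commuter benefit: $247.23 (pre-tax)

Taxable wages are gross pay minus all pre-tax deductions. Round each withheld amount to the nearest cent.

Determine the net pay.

Commuter benefit: $247.23
Taxable wages = $6,885.71 − $247.23 = $6,638.48
State income tax: $6,638.48 × 0.08 = $531.08
Federal tax withheld: $6,638.48 × 0.1925 = $1,277.91
Paid family leave insurance: $6,885.71 × 0.01 = $68.86
State unemployment insurance (employee share): $6,885.71 × 0.001 = $6.89
Medicare tax: $6,885.71 × 0.015 = $103.29
Fitness reimbursement repayment: $71.33
Total deductions = $247.23 + $531.08 + $1,277.91 + $68.86 + $6.89 + $103.29 + $71.33 = $2,306.59
Net pay = $6,885.71 − $2,306.59 = $4,579.12

$4,579.12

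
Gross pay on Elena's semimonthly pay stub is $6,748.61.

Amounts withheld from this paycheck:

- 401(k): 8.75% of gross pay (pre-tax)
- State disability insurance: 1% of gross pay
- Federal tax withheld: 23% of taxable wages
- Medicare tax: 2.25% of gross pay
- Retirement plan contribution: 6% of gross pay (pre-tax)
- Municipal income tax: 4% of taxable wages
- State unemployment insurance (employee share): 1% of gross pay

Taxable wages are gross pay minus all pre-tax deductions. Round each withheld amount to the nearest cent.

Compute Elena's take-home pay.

$3,913.01

401(k): $6,748.61 × 0.0875 = $590.50
Retirement plan contribution: $6,748.61 × 0.06 = $404.92
Pre-tax total = $590.50 + $404.92 = $995.42
Taxable wages = $6,748.61 − $995.42 = $5,753.19
Municipal income tax: $5,753.19 × 0.04 = $230.13
Federal tax withheld: $5,753.19 × 0.23 = $1,323.23
State unemployment insurance (employee share): $6,748.61 × 0.01 = $67.49
Medicare tax: $6,748.61 × 0.0225 = $151.84
State disability insurance: $6,748.61 × 0.01 = $67.49
Total deductions = $590.50 + $404.92 + $230.13 + $1,323.23 + $67.49 + $151.84 + $67.49 = $2,835.60
Net pay = $6,748.61 − $2,835.60 = $3,913.01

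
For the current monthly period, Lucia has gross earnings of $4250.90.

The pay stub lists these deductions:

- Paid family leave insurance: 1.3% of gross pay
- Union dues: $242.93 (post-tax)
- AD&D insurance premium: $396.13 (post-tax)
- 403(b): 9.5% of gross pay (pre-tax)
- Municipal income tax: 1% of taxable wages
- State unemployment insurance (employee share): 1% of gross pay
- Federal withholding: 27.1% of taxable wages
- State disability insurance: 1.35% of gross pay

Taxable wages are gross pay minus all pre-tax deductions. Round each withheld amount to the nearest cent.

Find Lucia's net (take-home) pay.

403(b): $4250.90 × 0.095 = $403.84
Taxable wages = $4250.90 − $403.84 = $3847.06
Federal withholding: $3847.06 × 0.271 = $1042.55
Municipal income tax: $3847.06 × 0.01 = $38.47
State disability insurance: $4250.90 × 0.0135 = $57.39
State unemployment insurance (employee share): $4250.90 × 0.01 = $42.51
Paid family leave insurance: $4250.90 × 0.013 = $55.26
AD&D insurance premium: $396.13
Union dues: $242.93
Total deductions = $403.84 + $1042.55 + $38.47 + $57.39 + $42.51 + $55.26 + $396.13 + $242.93 = $2279.08
Net pay = $4250.90 − $2279.08 = $1971.82

$1971.82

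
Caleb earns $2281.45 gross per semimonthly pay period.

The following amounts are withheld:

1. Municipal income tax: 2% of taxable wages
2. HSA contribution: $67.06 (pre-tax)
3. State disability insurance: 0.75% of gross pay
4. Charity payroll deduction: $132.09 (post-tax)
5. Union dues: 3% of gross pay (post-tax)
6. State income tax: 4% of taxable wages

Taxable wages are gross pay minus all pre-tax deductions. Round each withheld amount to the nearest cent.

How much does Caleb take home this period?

HSA contribution: $67.06
Taxable wages = $2281.45 − $67.06 = $2214.39
State income tax: $2214.39 × 0.04 = $88.58
Municipal income tax: $2214.39 × 0.02 = $44.29
State disability insurance: $2281.45 × 0.0075 = $17.11
Union dues: $2281.45 × 0.03 = $68.44
Charity payroll deduction: $132.09
Total deductions = $67.06 + $88.58 + $44.29 + $17.11 + $68.44 + $132.09 = $417.57
Net pay = $2281.45 − $417.57 = $1863.88

$1863.88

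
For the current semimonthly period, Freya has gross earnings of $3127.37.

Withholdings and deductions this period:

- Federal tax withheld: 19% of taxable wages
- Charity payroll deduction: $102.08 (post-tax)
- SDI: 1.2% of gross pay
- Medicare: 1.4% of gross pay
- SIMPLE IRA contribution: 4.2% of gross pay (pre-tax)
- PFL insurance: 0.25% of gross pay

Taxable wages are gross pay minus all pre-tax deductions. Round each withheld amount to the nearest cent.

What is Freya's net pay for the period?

SIMPLE IRA contribution: $3127.37 × 0.042 = $131.35
Taxable wages = $3127.37 − $131.35 = $2996.02
Federal tax withheld: $2996.02 × 0.19 = $569.24
SDI: $3127.37 × 0.012 = $37.53
PFL insurance: $3127.37 × 0.0025 = $7.82
Medicare: $3127.37 × 0.014 = $43.78
Charity payroll deduction: $102.08
Total deductions = $131.35 + $569.24 + $37.53 + $7.82 + $43.78 + $102.08 = $891.80
Net pay = $3127.37 − $891.80 = $2235.57

$2235.57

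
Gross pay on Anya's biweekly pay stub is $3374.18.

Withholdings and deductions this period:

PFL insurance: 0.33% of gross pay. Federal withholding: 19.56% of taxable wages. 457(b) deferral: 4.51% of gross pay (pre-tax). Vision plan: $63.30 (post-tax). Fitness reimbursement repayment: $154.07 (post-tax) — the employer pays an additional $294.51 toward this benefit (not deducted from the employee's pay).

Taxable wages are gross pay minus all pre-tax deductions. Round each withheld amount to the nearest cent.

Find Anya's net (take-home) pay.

$2363.28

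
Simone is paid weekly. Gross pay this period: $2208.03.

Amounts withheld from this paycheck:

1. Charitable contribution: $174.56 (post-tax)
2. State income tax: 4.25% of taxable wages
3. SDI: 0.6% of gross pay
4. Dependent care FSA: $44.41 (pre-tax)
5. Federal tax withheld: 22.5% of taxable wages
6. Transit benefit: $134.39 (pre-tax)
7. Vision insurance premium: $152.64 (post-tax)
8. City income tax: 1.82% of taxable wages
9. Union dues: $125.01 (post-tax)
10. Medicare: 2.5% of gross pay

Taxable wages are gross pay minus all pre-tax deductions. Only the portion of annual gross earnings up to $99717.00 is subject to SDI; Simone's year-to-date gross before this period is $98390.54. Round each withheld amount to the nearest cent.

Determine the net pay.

Transit benefit: $134.39
Dependent care FSA: $44.41
Pre-tax total = $134.39 + $44.41 = $178.80
Taxable wages = $2208.03 − $178.80 = $2029.23
State income tax: $2029.23 × 0.0425 = $86.24
City income tax: $2029.23 × 0.0182 = $36.93
Federal tax withheld: $2029.23 × 0.225 = $456.58
SDI: only $99717.00 − $98390.54 = $1326.46 of this check is subject → $1326.46 × 0.006 = $7.96
Medicare: $2208.03 × 0.025 = $55.20
Union dues: $125.01
Vision insurance premium: $152.64
Charitable contribution: $174.56
Total deductions = $134.39 + $44.41 + $86.24 + $36.93 + $456.58 + $7.96 + $55.20 + $125.01 + $152.64 + $174.56 = $1273.92
Net pay = $2208.03 − $1273.92 = $934.11

$934.11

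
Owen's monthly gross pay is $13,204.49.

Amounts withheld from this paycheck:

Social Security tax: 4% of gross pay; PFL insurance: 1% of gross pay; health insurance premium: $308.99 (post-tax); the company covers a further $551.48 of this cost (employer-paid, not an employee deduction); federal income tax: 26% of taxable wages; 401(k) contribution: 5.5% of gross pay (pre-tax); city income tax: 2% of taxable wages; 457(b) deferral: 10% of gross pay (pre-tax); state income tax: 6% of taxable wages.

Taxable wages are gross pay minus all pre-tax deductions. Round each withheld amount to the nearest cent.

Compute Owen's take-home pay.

$6,394.92

401(k) contribution: $13,204.49 × 0.055 = $726.25
457(b) deferral: $13,204.49 × 0.1 = $1,320.45
Pre-tax total = $726.25 + $1,320.45 = $2,046.70
Taxable wages = $13,204.49 − $2,046.70 = $11,157.79
City income tax: $11,157.79 × 0.02 = $223.16
State income tax: $11,157.79 × 0.06 = $669.47
Federal income tax: $11,157.79 × 0.26 = $2,901.03
Social Security tax: $13,204.49 × 0.04 = $528.18
PFL insurance: $13,204.49 × 0.01 = $132.04
Health insurance premium: $308.99
(Employer's $551.48 toward health insurance premium is not withheld from the employee.)
Total deductions = $726.25 + $1,320.45 + $223.16 + $669.47 + $2,901.03 + $528.18 + $132.04 + $308.99 = $6,809.57
Net pay = $13,204.49 − $6,809.57 = $6,394.92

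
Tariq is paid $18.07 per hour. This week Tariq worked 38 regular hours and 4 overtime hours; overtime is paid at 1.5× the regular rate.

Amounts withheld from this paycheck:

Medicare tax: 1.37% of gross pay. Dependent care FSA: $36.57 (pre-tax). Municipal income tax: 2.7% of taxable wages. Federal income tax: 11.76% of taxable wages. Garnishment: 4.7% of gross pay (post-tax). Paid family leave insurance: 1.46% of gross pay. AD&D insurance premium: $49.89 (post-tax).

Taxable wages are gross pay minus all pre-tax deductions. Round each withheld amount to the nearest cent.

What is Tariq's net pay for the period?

Regular pay: 38 × $18.07 = $686.66
Overtime pay: 4 × $18.07 × 1.5 = $108.42
Gross pay = $686.66 + $108.42 = $795.08
Dependent care FSA: $36.57
Taxable wages = $795.08 − $36.57 = $758.51
Municipal income tax: $758.51 × 0.027 = $20.48
Federal income tax: $758.51 × 0.1176 = $89.20
Medicare tax: $795.08 × 0.0137 = $10.89
Paid family leave insurance: $795.08 × 0.0146 = $11.61
AD&D insurance premium: $49.89
Garnishment: $795.08 × 0.047 = $37.37
Total deductions = $36.57 + $20.48 + $89.20 + $10.89 + $11.61 + $49.89 + $37.37 = $256.01
Net pay = $795.08 − $256.01 = $539.07

$539.07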